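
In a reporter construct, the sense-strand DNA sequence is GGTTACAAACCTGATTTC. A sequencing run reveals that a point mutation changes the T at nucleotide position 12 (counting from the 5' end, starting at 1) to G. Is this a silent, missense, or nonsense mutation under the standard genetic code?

silent

Position 12 falls in codon 4: CCT → Pro.
After the substitution the codon is CCG → Pro.
Both encode Pro, so the change is synonymous.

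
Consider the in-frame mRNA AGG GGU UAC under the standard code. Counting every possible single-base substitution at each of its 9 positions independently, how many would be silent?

6

Codon 1 (AGG, Arg): 2 synonymous substitutions.
Codon 2 (GGU, Gly): 3 synonymous substitutions.
Codon 3 (UAC, Tyr): 1 synonymous substitution.
Total: 2 + 3 + 1 = 6.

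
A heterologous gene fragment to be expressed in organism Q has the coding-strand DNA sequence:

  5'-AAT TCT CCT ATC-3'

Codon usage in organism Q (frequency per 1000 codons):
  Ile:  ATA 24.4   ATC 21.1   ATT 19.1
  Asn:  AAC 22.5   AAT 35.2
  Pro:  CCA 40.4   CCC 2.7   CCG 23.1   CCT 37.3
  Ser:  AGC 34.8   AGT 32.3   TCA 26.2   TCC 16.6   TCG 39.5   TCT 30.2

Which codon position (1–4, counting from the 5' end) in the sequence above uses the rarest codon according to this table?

Codon 1 AAT (Asn): 35.2 per 1000.
Codon 2 TCT (Ser): 30.2 per 1000.
Codon 3 CCT (Pro): 37.3 per 1000.
Codon 4 ATC (Ile): 21.1 per 1000.
Lowest frequency is 21.1 at codon 4.

4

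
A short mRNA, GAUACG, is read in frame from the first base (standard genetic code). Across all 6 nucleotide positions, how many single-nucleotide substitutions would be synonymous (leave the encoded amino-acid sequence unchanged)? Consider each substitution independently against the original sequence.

4

Codon 1 (GAU, Asp): 1 synonymous substitution.
Codon 2 (ACG, Thr): 3 synonymous substitutions.
Total: 1 + 3 = 4.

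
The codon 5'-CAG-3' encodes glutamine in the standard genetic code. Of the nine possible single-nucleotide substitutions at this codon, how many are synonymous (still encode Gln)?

1

Position 1: none → 0 synonymous.
Position 2: none → 0 synonymous.
Position 3: CAA → 1 synonymous.
Total: 0 + 0 + 1 = 1.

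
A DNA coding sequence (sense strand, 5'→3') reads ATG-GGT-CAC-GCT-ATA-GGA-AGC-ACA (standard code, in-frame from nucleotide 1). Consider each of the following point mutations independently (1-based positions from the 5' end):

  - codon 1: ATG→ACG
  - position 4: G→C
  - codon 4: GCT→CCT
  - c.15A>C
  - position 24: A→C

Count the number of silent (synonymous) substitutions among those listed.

Codon 1: ATG (Met) → ACG (Thr) — missense.
Codon 2: GGT (Gly) → CGT (Arg) — missense.
Codon 4: GCT (Ala) → CCT (Pro) — missense.
Codon 5: ATA (Ile) → ATC (Ile) — synonymous.
Codon 8: ACA (Thr) → ACC (Thr) — synonymous.
Synonymous: 2 of 5.

2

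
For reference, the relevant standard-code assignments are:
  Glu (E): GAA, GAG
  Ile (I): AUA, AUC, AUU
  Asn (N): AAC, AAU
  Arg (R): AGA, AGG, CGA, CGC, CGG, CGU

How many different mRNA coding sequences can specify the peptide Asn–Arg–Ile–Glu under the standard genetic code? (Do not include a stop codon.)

Asn: 2 codons.
Arg: 6 codons.
Ile: 3 codons.
Glu: 2 codons.
2 × 6 × 3 × 2 = 72.

72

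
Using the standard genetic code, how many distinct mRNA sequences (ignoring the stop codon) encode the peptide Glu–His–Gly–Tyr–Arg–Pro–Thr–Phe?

Glu: 2 codons.
His: 2 codons.
Gly: 4 codons.
Tyr: 2 codons.
Arg: 6 codons.
Pro: 4 codons.
Thr: 4 codons.
Phe: 2 codons.
2 × 2 × 4 × 2 × 6 × 4 × 4 × 2 = 6144.

6144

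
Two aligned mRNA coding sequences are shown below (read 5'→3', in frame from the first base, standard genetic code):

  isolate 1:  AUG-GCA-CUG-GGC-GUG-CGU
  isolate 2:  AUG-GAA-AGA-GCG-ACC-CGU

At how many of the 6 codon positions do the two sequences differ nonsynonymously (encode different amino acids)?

4

Codon 1: AUG Met / AUG Met — identical.
Codon 2: GCA Ala / GAA Glu — nonsynonymous.
Codon 3: CUG Leu / AGA Arg — nonsynonymous.
Codon 4: GGC Gly / GCG Ala — nonsynonymous.
Codon 5: GUG Val / ACC Thr — nonsynonymous.
Codon 6: CGU Arg / CGU Arg — identical.
Nonsynonymous differences: 4.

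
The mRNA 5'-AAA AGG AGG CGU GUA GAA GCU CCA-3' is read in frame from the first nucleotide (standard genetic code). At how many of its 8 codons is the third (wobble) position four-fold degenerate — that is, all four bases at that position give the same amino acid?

Codon 1 AAA (Lys): third position 2-fold.
Codon 2 AGG (Arg): third position 2-fold.
Codon 3 AGG (Arg): third position 2-fold.
Codon 4 CGU (Arg): third position 4-fold.
Codon 5 GUA (Val): third position 4-fold.
Codon 6 GAA (Glu): third position 2-fold.
Codon 7 GCU (Ala): third position 4-fold.
Codon 8 CCA (Pro): third position 4-fold.
Four-fold degenerate third positions: 4.

4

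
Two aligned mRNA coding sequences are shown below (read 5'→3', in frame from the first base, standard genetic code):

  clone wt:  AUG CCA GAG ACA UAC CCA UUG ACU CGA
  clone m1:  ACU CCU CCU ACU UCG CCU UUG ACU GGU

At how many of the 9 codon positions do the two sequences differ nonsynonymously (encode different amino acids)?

Codon 1: AUG Met / ACU Thr — nonsynonymous.
Codon 2: CCA Pro / CCU Pro — synonymous.
Codon 3: GAG Glu / CCU Pro — nonsynonymous.
Codon 4: ACA Thr / ACU Thr — synonymous.
Codon 5: UAC Tyr / UCG Ser — nonsynonymous.
Codon 6: CCA Pro / CCU Pro — synonymous.
Codon 7: UUG Leu / UUG Leu — identical.
Codon 8: ACU Thr / ACU Thr — identical.
Codon 9: CGA Arg / GGU Gly — nonsynonymous.
Nonsynonymous differences: 4.

4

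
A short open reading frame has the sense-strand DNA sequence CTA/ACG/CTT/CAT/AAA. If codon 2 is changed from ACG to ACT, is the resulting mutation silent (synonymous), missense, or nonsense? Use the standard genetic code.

silent

Position 6 falls in codon 2: ACG → Thr.
After the substitution the codon is ACT → Thr.
Both encode Thr, so the change is synonymous.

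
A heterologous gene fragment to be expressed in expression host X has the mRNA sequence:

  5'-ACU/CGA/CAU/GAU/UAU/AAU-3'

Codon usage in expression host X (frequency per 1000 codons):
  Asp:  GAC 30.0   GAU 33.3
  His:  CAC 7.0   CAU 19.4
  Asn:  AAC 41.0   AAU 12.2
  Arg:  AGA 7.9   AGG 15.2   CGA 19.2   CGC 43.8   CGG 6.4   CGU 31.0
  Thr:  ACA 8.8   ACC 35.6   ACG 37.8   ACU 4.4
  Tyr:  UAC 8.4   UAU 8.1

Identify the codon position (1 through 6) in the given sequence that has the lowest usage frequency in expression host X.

Codon 1 ACU (Thr): 4.4 per 1000.
Codon 2 CGA (Arg): 19.2 per 1000.
Codon 3 CAU (His): 19.4 per 1000.
Codon 4 GAU (Asp): 33.3 per 1000.
Codon 5 UAU (Tyr): 8.1 per 1000.
Codon 6 AAU (Asn): 12.2 per 1000.
Lowest frequency is 4.4 at codon 1.

1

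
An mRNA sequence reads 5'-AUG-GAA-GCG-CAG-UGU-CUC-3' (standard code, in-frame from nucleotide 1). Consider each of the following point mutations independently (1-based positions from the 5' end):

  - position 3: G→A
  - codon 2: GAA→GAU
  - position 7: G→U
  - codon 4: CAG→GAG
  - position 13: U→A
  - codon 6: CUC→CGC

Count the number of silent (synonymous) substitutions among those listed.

Codon 1: AUG (Met) → AUA (Ile) — missense.
Codon 2: GAA (Glu) → GAU (Asp) — missense.
Codon 3: GCG (Ala) → UCG (Ser) — missense.
Codon 4: CAG (Gln) → GAG (Glu) — missense.
Codon 5: UGU (Cys) → AGU (Ser) — missense.
Codon 6: CUC (Leu) → CGC (Arg) — missense.
Synonymous: 0 of 6.

0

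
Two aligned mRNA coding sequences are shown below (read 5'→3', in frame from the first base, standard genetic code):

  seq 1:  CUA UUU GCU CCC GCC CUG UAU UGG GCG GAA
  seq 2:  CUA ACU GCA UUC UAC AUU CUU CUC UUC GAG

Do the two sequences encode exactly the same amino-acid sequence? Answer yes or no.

Codon 1: CUA Leu / CUA Leu — identical.
Codon 2: UUU Phe / ACU Thr — nonsynonymous.
Codon 3: GCU Ala / GCA Ala — synonymous.
Codon 4: CCC Pro / UUC Phe — nonsynonymous.
Codon 5: GCC Ala / UAC Tyr — nonsynonymous.
Codon 6: CUG Leu / AUU Ile — nonsynonymous.
Codon 7: UAU Tyr / CUU Leu — nonsynonymous.
Codon 8: UGG Trp / CUC Leu — nonsynonymous.
Codon 9: GCG Ala / UUC Phe — nonsynonymous.
Codon 10: GAA Glu / GAG Glu — synonymous.
Nonsynonymous differences: 7 → different protein.

no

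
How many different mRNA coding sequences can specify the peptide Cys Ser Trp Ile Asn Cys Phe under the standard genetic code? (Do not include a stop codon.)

288

Cys: 2 codons.
Ser: 6 codons.
Trp: 1 codon.
Ile: 3 codons.
Asn: 2 codons.
Cys: 2 codons.
Phe: 2 codons.
2 × 6 × 1 × 3 × 2 × 2 × 2 = 288.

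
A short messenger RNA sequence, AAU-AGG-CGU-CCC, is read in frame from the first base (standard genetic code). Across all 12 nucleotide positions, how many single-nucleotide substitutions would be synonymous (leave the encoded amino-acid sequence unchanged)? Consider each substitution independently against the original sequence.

Codon 1 (AAU, Asn): 1 synonymous substitution.
Codon 2 (AGG, Arg): 2 synonymous substitutions.
Codon 3 (CGU, Arg): 3 synonymous substitutions.
Codon 4 (CCC, Pro): 3 synonymous substitutions.
Total: 1 + 2 + 3 + 3 = 9.

9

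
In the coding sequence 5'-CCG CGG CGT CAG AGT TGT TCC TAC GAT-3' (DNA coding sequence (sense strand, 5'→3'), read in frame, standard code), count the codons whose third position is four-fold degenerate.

Codon 1 CCG (Pro): third position 4-fold.
Codon 2 CGG (Arg): third position 4-fold.
Codon 3 CGT (Arg): third position 4-fold.
Codon 4 CAG (Gln): third position 2-fold.
Codon 5 AGT (Ser): third position 2-fold.
Codon 6 TGT (Cys): third position 2-fold.
Codon 7 TCC (Ser): third position 4-fold.
Codon 8 TAC (Tyr): third position 2-fold.
Codon 9 GAT (Asp): third position 2-fold.
Four-fold degenerate third positions: 4.

4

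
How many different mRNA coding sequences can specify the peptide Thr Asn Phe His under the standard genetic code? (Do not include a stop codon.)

Thr: 4 codons.
Asn: 2 codons.
Phe: 2 codons.
His: 2 codons.
4 × 2 × 2 × 2 = 32.

32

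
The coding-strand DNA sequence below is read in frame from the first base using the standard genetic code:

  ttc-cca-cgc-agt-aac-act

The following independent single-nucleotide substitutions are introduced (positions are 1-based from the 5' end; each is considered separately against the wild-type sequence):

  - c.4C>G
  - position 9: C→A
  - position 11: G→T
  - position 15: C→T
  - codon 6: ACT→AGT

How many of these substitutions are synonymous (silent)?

2

Codon 2: CCA (Pro) → GCA (Ala) — missense.
Codon 3: CGC (Arg) → CGA (Arg) — synonymous.
Codon 4: AGT (Ser) → ATT (Ile) — missense.
Codon 5: AAC (Asn) → AAT (Asn) — synonymous.
Codon 6: ACT (Thr) → AGT (Ser) — missense.
Synonymous: 2 of 5.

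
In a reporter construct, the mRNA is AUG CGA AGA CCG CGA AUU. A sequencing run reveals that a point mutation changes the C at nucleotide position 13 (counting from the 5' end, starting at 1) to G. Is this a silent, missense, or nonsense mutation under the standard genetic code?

missense

Position 13 falls in codon 5: CGA → Arg.
After the substitution the codon is GGA → Gly.
Arg ≠ Gly, so this is a missense mutation.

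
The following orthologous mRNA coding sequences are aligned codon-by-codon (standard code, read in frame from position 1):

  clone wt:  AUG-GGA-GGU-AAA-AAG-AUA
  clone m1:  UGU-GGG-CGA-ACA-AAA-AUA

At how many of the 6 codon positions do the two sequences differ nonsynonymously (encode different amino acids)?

3

Codon 1: AUG Met / UGU Cys — nonsynonymous.
Codon 2: GGA Gly / GGG Gly — synonymous.
Codon 3: GGU Gly / CGA Arg — nonsynonymous.
Codon 4: AAA Lys / ACA Thr — nonsynonymous.
Codon 5: AAG Lys / AAA Lys — synonymous.
Codon 6: AUA Ile / AUA Ile — identical.
Nonsynonymous differences: 3.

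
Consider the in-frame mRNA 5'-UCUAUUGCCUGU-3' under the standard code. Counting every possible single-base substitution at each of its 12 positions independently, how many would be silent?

9

Codon 1 (UCU, Ser): 3 synonymous substitutions.
Codon 2 (AUU, Ile): 2 synonymous substitutions.
Codon 3 (GCC, Ala): 3 synonymous substitutions.
Codon 4 (UGU, Cys): 1 synonymous substitution.
Total: 3 + 2 + 3 + 1 = 9.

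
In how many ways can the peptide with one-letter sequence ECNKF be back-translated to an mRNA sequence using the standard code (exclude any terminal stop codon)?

32

Glu: 2 codons.
Cys: 2 codons.
Asn: 2 codons.
Lys: 2 codons.
Phe: 2 codons.
2 × 2 × 2 × 2 × 2 = 32.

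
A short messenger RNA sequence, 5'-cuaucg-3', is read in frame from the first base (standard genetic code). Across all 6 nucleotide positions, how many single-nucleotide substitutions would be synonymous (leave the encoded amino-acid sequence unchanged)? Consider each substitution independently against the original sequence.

Codon 1 (CUA, Leu): 4 synonymous substitutions.
Codon 2 (UCG, Ser): 3 synonymous substitutions.
Total: 4 + 3 = 7.

7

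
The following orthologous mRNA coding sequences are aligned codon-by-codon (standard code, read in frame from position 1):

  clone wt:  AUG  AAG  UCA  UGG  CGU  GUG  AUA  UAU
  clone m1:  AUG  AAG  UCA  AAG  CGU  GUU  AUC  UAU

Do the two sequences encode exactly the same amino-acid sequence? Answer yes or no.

no

Codon 1: AUG Met / AUG Met — identical.
Codon 2: AAG Lys / AAG Lys — identical.
Codon 3: UCA Ser / UCA Ser — identical.
Codon 4: UGG Trp / AAG Lys — nonsynonymous.
Codon 5: CGU Arg / CGU Arg — identical.
Codon 6: GUG Val / GUU Val — synonymous.
Codon 7: AUA Ile / AUC Ile — synonymous.
Codon 8: UAU Tyr / UAU Tyr — identical.
Nonsynonymous differences: 1 → different protein.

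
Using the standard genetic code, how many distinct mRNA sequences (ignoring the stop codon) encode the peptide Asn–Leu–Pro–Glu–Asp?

192

Asn: 2 codons.
Leu: 6 codons.
Pro: 4 codons.
Glu: 2 codons.
Asp: 2 codons.
2 × 6 × 4 × 2 × 2 = 192.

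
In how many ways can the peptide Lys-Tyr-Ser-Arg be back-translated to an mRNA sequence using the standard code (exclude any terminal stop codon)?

Lys: 2 codons.
Tyr: 2 codons.
Ser: 6 codons.
Arg: 6 codons.
2 × 2 × 6 × 6 = 144.

144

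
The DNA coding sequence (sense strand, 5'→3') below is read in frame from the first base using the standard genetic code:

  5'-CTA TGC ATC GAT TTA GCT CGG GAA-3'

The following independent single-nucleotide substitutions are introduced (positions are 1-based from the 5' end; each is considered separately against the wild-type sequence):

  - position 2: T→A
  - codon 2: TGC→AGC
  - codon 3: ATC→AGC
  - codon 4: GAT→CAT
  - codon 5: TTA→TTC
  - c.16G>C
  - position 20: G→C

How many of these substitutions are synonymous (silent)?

0

Codon 1: CTA (Leu) → CAA (Gln) — missense.
Codon 2: TGC (Cys) → AGC (Ser) — missense.
Codon 3: ATC (Ile) → AGC (Ser) — missense.
Codon 4: GAT (Asp) → CAT (His) — missense.
Codon 5: TTA (Leu) → TTC (Phe) — missense.
Codon 6: GCT (Ala) → CCT (Pro) — missense.
Codon 7: CGG (Arg) → CCG (Pro) — missense.
Synonymous: 0 of 7.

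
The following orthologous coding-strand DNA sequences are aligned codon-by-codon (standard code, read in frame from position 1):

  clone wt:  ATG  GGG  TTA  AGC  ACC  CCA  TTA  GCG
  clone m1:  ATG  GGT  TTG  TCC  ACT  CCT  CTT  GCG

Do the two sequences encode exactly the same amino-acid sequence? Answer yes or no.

Codon 1: ATG Met / ATG Met — identical.
Codon 2: GGG Gly / GGT Gly — synonymous.
Codon 3: TTA Leu / TTG Leu — synonymous.
Codon 4: AGC Ser / TCC Ser — synonymous.
Codon 5: ACC Thr / ACT Thr — synonymous.
Codon 6: CCA Pro / CCT Pro — synonymous.
Codon 7: TTA Leu / CTT Leu — synonymous.
Codon 8: GCG Ala / GCG Ala — identical.
Nonsynonymous differences: 0 → same protein.

yes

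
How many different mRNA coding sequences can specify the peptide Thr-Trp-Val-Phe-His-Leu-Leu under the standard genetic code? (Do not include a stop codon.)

Thr: 4 codons.
Trp: 1 codon.
Val: 4 codons.
Phe: 2 codons.
His: 2 codons.
Leu: 6 codons.
Leu: 6 codons.
4 × 1 × 4 × 2 × 2 × 6 × 6 = 2304.

2304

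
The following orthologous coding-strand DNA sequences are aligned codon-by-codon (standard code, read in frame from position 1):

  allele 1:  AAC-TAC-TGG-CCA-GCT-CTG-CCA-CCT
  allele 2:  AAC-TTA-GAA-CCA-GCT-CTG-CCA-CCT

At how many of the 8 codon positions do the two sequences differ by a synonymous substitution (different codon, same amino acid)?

Codon 1: AAC Asn / AAC Asn — identical.
Codon 2: TAC Tyr / TTA Leu — nonsynonymous.
Codon 3: TGG Trp / GAA Glu — nonsynonymous.
Codon 4: CCA Pro / CCA Pro — identical.
Codon 5: GCT Ala / GCT Ala — identical.
Codon 6: CTG Leu / CTG Leu — identical.
Codon 7: CCA Pro / CCA Pro — identical.
Codon 8: CCT Pro / CCT Pro — identical.
Synonymous differences: 0.

0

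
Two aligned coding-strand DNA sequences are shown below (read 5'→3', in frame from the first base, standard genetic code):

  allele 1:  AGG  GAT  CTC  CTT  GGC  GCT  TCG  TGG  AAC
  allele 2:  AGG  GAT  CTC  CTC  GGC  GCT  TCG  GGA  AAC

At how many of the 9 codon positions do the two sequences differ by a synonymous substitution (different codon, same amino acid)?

1

Codon 1: AGG Arg / AGG Arg — identical.
Codon 2: GAT Asp / GAT Asp — identical.
Codon 3: CTC Leu / CTC Leu — identical.
Codon 4: CTT Leu / CTC Leu — synonymous.
Codon 5: GGC Gly / GGC Gly — identical.
Codon 6: GCT Ala / GCT Ala — identical.
Codon 7: TCG Ser / TCG Ser — identical.
Codon 8: TGG Trp / GGA Gly — nonsynonymous.
Codon 9: AAC Asn / AAC Asn — identical.
Synonymous differences: 1.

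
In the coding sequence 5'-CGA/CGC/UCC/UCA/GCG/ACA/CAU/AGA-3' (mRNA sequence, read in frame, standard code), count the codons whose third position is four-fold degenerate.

6

Codon 1 CGA (Arg): third position 4-fold.
Codon 2 CGC (Arg): third position 4-fold.
Codon 3 UCC (Ser): third position 4-fold.
Codon 4 UCA (Ser): third position 4-fold.
Codon 5 GCG (Ala): third position 4-fold.
Codon 6 ACA (Thr): third position 4-fold.
Codon 7 CAU (His): third position 2-fold.
Codon 8 AGA (Arg): third position 2-fold.
Four-fold degenerate third positions: 6.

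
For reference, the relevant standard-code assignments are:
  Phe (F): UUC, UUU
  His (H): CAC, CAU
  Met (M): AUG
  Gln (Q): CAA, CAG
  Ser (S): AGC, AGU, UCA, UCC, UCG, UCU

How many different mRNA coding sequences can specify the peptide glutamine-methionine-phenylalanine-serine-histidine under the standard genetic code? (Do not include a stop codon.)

48

Gln: 2 codons.
Met: 1 codon.
Phe: 2 codons.
Ser: 6 codons.
His: 2 codons.
2 × 1 × 2 × 6 × 2 = 48.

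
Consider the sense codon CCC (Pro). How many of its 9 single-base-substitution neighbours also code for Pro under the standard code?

Position 1: none → 0 synonymous.
Position 2: none → 0 synonymous.
Position 3: CCU, CCA, CCG → 3 synonymous.
Total: 0 + 0 + 3 = 3.

3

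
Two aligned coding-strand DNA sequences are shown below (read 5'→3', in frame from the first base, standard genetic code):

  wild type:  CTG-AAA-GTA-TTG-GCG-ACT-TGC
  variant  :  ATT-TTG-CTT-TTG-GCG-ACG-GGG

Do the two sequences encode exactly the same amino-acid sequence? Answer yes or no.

Codon 1: CTG Leu / ATT Ile — nonsynonymous.
Codon 2: AAA Lys / TTG Leu — nonsynonymous.
Codon 3: GTA Val / CTT Leu — nonsynonymous.
Codon 4: TTG Leu / TTG Leu — identical.
Codon 5: GCG Ala / GCG Ala — identical.
Codon 6: ACT Thr / ACG Thr — synonymous.
Codon 7: TGC Cys / GGG Gly — nonsynonymous.
Nonsynonymous differences: 4 → different protein.

no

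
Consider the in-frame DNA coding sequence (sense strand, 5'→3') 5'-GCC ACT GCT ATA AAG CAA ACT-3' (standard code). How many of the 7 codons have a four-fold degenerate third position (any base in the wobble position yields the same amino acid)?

Codon 1 GCC (Ala): third position 4-fold.
Codon 2 ACT (Thr): third position 4-fold.
Codon 3 GCT (Ala): third position 4-fold.
Codon 4 ATA (Ile): third position 3-fold.
Codon 5 AAG (Lys): third position 2-fold.
Codon 6 CAA (Gln): third position 2-fold.
Codon 7 ACT (Thr): third position 4-fold.
Four-fold degenerate third positions: 4.

4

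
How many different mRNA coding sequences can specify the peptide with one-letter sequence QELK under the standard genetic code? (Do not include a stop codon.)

48

Gln: 2 codons.
Glu: 2 codons.
Leu: 6 codons.
Lys: 2 codons.
2 × 2 × 6 × 2 = 48.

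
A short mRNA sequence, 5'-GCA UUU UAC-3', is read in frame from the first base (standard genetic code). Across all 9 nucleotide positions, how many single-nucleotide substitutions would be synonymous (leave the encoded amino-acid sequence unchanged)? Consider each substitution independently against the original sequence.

5

Codon 1 (GCA, Ala): 3 synonymous substitutions.
Codon 2 (UUU, Phe): 1 synonymous substitution.
Codon 3 (UAC, Tyr): 1 synonymous substitution.
Total: 3 + 1 + 1 = 5.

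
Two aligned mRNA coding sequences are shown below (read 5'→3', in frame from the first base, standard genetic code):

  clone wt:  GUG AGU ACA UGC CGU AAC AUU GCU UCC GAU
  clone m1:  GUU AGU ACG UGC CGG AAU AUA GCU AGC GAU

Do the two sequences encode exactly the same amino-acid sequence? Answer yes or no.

Codon 1: GUG Val / GUU Val — synonymous.
Codon 2: AGU Ser / AGU Ser — identical.
Codon 3: ACA Thr / ACG Thr — synonymous.
Codon 4: UGC Cys / UGC Cys — identical.
Codon 5: CGU Arg / CGG Arg — synonymous.
Codon 6: AAC Asn / AAU Asn — synonymous.
Codon 7: AUU Ile / AUA Ile — synonymous.
Codon 8: GCU Ala / GCU Ala — identical.
Codon 9: UCC Ser / AGC Ser — synonymous.
Codon 10: GAU Asp / GAU Asp — identical.
Nonsynonymous differences: 0 → same protein.

yes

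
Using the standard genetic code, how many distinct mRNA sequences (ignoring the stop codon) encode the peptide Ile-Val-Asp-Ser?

Ile: 3 codons.
Val: 4 codons.
Asp: 2 codons.
Ser: 6 codons.
3 × 4 × 2 × 6 = 144.

144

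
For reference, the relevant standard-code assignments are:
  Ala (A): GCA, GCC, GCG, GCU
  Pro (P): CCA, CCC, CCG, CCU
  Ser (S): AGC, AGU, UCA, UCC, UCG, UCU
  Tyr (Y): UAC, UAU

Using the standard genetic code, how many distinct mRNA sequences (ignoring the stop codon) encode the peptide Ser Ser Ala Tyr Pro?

1152

Ser: 6 codons.
Ser: 6 codons.
Ala: 4 codons.
Tyr: 2 codons.
Pro: 4 codons.
6 × 6 × 4 × 2 × 4 = 1152.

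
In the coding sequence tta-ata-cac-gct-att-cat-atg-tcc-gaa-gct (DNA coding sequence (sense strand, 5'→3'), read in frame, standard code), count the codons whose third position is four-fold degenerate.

Codon 1 TTA (Leu): third position 2-fold.
Codon 2 ATA (Ile): third position 3-fold.
Codon 3 CAC (His): third position 2-fold.
Codon 4 GCT (Ala): third position 4-fold.
Codon 5 ATT (Ile): third position 3-fold.
Codon 6 CAT (His): third position 2-fold.
Codon 7 ATG (Met): third position 1-fold.
Codon 8 TCC (Ser): third position 4-fold.
Codon 9 GAA (Glu): third position 2-fold.
Codon 10 GCT (Ala): third position 4-fold.
Four-fold degenerate third positions: 3.

3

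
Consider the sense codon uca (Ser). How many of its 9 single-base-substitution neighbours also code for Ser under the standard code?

3

Position 1: none → 0 synonymous.
Position 2: none → 0 synonymous.
Position 3: UCU, UCC, UCG → 3 synonymous.
Total: 0 + 0 + 3 = 3.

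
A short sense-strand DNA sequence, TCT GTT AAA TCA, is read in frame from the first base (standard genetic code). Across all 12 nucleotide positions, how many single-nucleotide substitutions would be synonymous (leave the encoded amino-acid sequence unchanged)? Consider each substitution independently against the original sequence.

10

Codon 1 (TCT, Ser): 3 synonymous substitutions.
Codon 2 (GTT, Val): 3 synonymous substitutions.
Codon 3 (AAA, Lys): 1 synonymous substitution.
Codon 4 (TCA, Ser): 3 synonymous substitutions.
Total: 3 + 3 + 1 + 3 = 10.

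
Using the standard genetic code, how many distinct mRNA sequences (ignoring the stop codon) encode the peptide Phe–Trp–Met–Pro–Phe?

Phe: 2 codons.
Trp: 1 codon.
Met: 1 codon.
Pro: 4 codons.
Phe: 2 codons.
2 × 1 × 1 × 4 × 2 = 16.

16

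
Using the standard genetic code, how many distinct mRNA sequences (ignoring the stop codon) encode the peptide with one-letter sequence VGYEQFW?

256

Val: 4 codons.
Gly: 4 codons.
Tyr: 2 codons.
Glu: 2 codons.
Gln: 2 codons.
Phe: 2 codons.
Trp: 1 codon.
4 × 4 × 2 × 2 × 2 × 2 × 1 = 256.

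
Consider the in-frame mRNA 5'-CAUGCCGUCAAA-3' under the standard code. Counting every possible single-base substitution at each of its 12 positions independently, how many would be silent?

8

Codon 1 (CAU, His): 1 synonymous substitution.
Codon 2 (GCC, Ala): 3 synonymous substitutions.
Codon 3 (GUC, Val): 3 synonymous substitutions.
Codon 4 (AAA, Lys): 1 synonymous substitution.
Total: 1 + 3 + 3 + 1 = 8.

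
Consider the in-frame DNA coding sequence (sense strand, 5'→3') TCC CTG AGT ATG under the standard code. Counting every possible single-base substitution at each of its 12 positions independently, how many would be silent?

Codon 1 (TCC, Ser): 3 synonymous substitutions.
Codon 2 (CTG, Leu): 4 synonymous substitutions.
Codon 3 (AGT, Ser): 1 synonymous substitution.
Codon 4 (ATG, Met): 0 synonymous substitutions.
Total: 3 + 4 + 1 + 0 = 8.

8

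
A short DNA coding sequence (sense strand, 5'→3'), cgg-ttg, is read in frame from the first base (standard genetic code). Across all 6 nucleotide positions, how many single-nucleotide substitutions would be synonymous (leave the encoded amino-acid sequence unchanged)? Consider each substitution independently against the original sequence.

6

Codon 1 (CGG, Arg): 4 synonymous substitutions.
Codon 2 (TTG, Leu): 2 synonymous substitutions.
Total: 4 + 2 = 6.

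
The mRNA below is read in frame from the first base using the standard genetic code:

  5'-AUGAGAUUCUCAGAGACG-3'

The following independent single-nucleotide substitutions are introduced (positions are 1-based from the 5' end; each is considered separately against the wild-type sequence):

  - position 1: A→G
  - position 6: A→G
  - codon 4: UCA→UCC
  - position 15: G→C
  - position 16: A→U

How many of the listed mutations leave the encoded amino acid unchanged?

Codon 1: AUG (Met) → GUG (Val) — missense.
Codon 2: AGA (Arg) → AGG (Arg) — synonymous.
Codon 4: UCA (Ser) → UCC (Ser) — synonymous.
Codon 5: GAG (Glu) → GAC (Asp) — missense.
Codon 6: ACG (Thr) → UCG (Ser) — missense.
Synonymous: 2 of 5.

2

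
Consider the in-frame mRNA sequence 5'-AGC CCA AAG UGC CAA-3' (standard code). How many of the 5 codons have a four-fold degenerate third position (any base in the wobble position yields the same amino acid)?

Codon 1 AGC (Ser): third position 2-fold.
Codon 2 CCA (Pro): third position 4-fold.
Codon 3 AAG (Lys): third position 2-fold.
Codon 4 UGC (Cys): third position 2-fold.
Codon 5 CAA (Gln): third position 2-fold.
Four-fold degenerate third positions: 1.

1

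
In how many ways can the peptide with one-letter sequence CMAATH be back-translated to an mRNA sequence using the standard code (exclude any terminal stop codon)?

256

Cys: 2 codons.
Met: 1 codon.
Ala: 4 codons.
Ala: 4 codons.
Thr: 4 codons.
His: 2 codons.
2 × 1 × 4 × 4 × 4 × 2 = 256.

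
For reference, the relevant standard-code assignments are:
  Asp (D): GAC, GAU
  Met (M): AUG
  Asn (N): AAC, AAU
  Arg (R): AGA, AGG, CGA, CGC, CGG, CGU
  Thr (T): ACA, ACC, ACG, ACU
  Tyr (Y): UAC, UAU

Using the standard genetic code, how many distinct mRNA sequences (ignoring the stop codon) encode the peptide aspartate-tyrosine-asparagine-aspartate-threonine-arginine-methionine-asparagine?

Asp: 2 codons.
Tyr: 2 codons.
Asn: 2 codons.
Asp: 2 codons.
Thr: 4 codons.
Arg: 6 codons.
Met: 1 codon.
Asn: 2 codons.
2 × 2 × 2 × 2 × 4 × 6 × 1 × 2 = 768.

768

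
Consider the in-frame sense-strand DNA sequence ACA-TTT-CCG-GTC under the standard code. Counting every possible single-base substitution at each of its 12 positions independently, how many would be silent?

Codon 1 (ACA, Thr): 3 synonymous substitutions.
Codon 2 (TTT, Phe): 1 synonymous substitution.
Codon 3 (CCG, Pro): 3 synonymous substitutions.
Codon 4 (GTC, Val): 3 synonymous substitutions.
Total: 3 + 1 + 3 + 3 = 10.

10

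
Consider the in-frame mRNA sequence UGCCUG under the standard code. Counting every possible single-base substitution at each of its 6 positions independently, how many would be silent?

5

Codon 1 (UGC, Cys): 1 synonymous substitution.
Codon 2 (CUG, Leu): 4 synonymous substitutions.
Total: 1 + 4 = 5.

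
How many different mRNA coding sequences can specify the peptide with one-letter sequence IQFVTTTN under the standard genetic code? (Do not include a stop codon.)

Ile: 3 codons.
Gln: 2 codons.
Phe: 2 codons.
Val: 4 codons.
Thr: 4 codons.
Thr: 4 codons.
Thr: 4 codons.
Asn: 2 codons.
3 × 2 × 2 × 4 × 4 × 4 × 4 × 2 = 6144.

6144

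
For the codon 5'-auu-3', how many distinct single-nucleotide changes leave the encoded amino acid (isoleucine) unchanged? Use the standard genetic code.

Position 1: none → 0 synonymous.
Position 2: none → 0 synonymous.
Position 3: AUC, AUA → 2 synonymous.
Total: 0 + 0 + 2 = 2.

2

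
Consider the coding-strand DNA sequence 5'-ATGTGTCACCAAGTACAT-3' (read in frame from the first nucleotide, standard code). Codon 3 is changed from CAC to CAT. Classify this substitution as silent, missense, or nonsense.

silent

Position 9 falls in codon 3: CAC → His.
After the substitution the codon is CAT → His.
Both encode His, so the change is synonymous.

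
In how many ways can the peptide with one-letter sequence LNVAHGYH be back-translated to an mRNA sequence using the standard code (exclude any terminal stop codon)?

Leu: 6 codons.
Asn: 2 codons.
Val: 4 codons.
Ala: 4 codons.
His: 2 codons.
Gly: 4 codons.
Tyr: 2 codons.
His: 2 codons.
6 × 2 × 4 × 4 × 2 × 4 × 2 × 2 = 6144.

6144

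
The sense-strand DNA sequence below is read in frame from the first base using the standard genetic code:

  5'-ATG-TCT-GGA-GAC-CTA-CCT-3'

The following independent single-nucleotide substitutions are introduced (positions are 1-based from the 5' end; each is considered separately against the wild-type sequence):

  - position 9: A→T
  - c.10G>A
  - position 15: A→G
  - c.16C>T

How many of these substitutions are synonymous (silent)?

Codon 3: GGA (Gly) → GGT (Gly) — synonymous.
Codon 4: GAC (Asp) → AAC (Asn) — missense.
Codon 5: CTA (Leu) → CTG (Leu) — synonymous.
Codon 6: CCT (Pro) → TCT (Ser) — missense.
Synonymous: 2 of 4.

2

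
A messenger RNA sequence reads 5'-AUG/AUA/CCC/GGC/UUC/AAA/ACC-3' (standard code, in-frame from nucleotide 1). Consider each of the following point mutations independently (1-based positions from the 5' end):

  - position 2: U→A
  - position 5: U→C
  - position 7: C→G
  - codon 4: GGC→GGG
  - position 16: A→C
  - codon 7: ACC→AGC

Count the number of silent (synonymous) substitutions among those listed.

Codon 1: AUG (Met) → AAG (Lys) — missense.
Codon 2: AUA (Ile) → ACA (Thr) — missense.
Codon 3: CCC (Pro) → GCC (Ala) — missense.
Codon 4: GGC (Gly) → GGG (Gly) — synonymous.
Codon 6: AAA (Lys) → CAA (Gln) — missense.
Codon 7: ACC (Thr) → AGC (Ser) — missense.
Synonymous: 1 of 6.

1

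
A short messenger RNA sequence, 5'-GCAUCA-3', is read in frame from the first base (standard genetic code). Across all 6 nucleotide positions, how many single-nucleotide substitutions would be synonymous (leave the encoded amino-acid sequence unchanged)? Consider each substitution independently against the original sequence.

Codon 1 (GCA, Ala): 3 synonymous substitutions.
Codon 2 (UCA, Ser): 3 synonymous substitutions.
Total: 3 + 3 = 6.

6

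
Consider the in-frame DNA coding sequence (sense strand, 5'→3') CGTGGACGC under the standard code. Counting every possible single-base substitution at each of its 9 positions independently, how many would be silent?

9

Codon 1 (CGT, Arg): 3 synonymous substitutions.
Codon 2 (GGA, Gly): 3 synonymous substitutions.
Codon 3 (CGC, Arg): 3 synonymous substitutions.
Total: 3 + 3 + 3 = 9.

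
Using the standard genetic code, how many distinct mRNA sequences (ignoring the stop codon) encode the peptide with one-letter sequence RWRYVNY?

Arg: 6 codons.
Trp: 1 codon.
Arg: 6 codons.
Tyr: 2 codons.
Val: 4 codons.
Asn: 2 codons.
Tyr: 2 codons.
6 × 1 × 6 × 2 × 4 × 2 × 2 = 1152.

1152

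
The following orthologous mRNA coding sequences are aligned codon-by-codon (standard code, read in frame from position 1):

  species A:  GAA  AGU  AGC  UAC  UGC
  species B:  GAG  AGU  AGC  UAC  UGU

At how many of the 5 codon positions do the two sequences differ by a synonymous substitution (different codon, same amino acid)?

2

Codon 1: GAA Glu / GAG Glu — synonymous.
Codon 2: AGU Ser / AGU Ser — identical.
Codon 3: AGC Ser / AGC Ser — identical.
Codon 4: UAC Tyr / UAC Tyr — identical.
Codon 5: UGC Cys / UGU Cys — synonymous.
Synonymous differences: 2.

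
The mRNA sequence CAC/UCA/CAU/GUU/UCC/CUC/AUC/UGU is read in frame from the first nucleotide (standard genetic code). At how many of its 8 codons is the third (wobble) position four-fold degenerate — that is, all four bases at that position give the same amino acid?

4

Codon 1 CAC (His): third position 2-fold.
Codon 2 UCA (Ser): third position 4-fold.
Codon 3 CAU (His): third position 2-fold.
Codon 4 GUU (Val): third position 4-fold.
Codon 5 UCC (Ser): third position 4-fold.
Codon 6 CUC (Leu): third position 4-fold.
Codon 7 AUC (Ile): third position 3-fold.
Codon 8 UGU (Cys): third position 2-fold.
Four-fold degenerate third positions: 4.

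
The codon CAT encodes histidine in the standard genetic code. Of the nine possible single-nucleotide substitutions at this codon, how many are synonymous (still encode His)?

Position 1: none → 0 synonymous.
Position 2: none → 0 synonymous.
Position 3: CAC → 1 synonymous.
Total: 0 + 0 + 1 = 1.

1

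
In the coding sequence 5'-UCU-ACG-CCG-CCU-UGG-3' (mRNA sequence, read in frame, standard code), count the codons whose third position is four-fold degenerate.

4

Codon 1 UCU (Ser): third position 4-fold.
Codon 2 ACG (Thr): third position 4-fold.
Codon 3 CCG (Pro): third position 4-fold.
Codon 4 CCU (Pro): third position 4-fold.
Codon 5 UGG (Trp): third position 1-fold.
Four-fold degenerate third positions: 4.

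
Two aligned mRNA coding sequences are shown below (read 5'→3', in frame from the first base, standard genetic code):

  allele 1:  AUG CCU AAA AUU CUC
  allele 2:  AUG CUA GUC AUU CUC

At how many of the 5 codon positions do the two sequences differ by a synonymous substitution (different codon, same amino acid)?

Codon 1: AUG Met / AUG Met — identical.
Codon 2: CCU Pro / CUA Leu — nonsynonymous.
Codon 3: AAA Lys / GUC Val — nonsynonymous.
Codon 4: AUU Ile / AUU Ile — identical.
Codon 5: CUC Leu / CUC Leu — identical.
Synonymous differences: 0.

0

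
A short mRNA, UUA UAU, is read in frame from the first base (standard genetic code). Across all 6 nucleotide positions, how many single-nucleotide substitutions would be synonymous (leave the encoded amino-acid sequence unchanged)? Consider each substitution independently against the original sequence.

3

Codon 1 (UUA, Leu): 2 synonymous substitutions.
Codon 2 (UAU, Tyr): 1 synonymous substitution.
Total: 2 + 1 = 3.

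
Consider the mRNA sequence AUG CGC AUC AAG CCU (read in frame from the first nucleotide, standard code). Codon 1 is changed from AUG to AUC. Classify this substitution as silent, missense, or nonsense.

missense

Position 3 falls in codon 1: AUG → Met.
After the substitution the codon is AUC → Ile.
Met ≠ Ile, so this is a missense mutation.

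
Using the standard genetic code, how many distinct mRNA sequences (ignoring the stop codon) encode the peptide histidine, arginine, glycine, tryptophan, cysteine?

96

His: 2 codons.
Arg: 6 codons.
Gly: 4 codons.
Trp: 1 codon.
Cys: 2 codons.
2 × 6 × 4 × 1 × 2 = 96.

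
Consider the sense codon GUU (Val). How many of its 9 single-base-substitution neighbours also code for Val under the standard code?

Position 1: none → 0 synonymous.
Position 2: none → 0 synonymous.
Position 3: GUC, GUA, GUG → 3 synonymous.
Total: 0 + 0 + 3 = 3.

3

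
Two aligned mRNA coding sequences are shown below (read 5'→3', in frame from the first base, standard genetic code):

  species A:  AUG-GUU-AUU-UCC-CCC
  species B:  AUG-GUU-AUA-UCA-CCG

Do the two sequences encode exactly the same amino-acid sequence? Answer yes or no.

yes

Codon 1: AUG Met / AUG Met — identical.
Codon 2: GUU Val / GUU Val — identical.
Codon 3: AUU Ile / AUA Ile — synonymous.
Codon 4: UCC Ser / UCA Ser — synonymous.
Codon 5: CCC Pro / CCG Pro — synonymous.
Nonsynonymous differences: 0 → same protein.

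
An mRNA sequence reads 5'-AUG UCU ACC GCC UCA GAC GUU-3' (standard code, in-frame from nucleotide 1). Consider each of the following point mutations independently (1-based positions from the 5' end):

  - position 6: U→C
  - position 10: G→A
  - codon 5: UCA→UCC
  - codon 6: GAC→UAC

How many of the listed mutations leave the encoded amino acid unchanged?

2

Codon 2: UCU (Ser) → UCC (Ser) — synonymous.
Codon 4: GCC (Ala) → ACC (Thr) — missense.
Codon 5: UCA (Ser) → UCC (Ser) — synonymous.
Codon 6: GAC (Asp) → UAC (Tyr) — missense.
Synonymous: 2 of 4.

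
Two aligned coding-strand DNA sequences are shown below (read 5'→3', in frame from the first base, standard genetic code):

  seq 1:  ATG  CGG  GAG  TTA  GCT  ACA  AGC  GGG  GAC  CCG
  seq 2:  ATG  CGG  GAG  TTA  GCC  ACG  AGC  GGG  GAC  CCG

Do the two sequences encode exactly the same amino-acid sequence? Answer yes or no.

Codon 1: ATG Met / ATG Met — identical.
Codon 2: CGG Arg / CGG Arg — identical.
Codon 3: GAG Glu / GAG Glu — identical.
Codon 4: TTA Leu / TTA Leu — identical.
Codon 5: GCT Ala / GCC Ala — synonymous.
Codon 6: ACA Thr / ACG Thr — synonymous.
Codon 7: AGC Ser / AGC Ser — identical.
Codon 8: GGG Gly / GGG Gly — identical.
Codon 9: GAC Asp / GAC Asp — identical.
Codon 10: CCG Pro / CCG Pro — identical.
Nonsynonymous differences: 0 → same protein.

yes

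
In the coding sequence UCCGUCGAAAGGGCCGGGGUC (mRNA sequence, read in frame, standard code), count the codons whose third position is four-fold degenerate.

5

Codon 1 UCC (Ser): third position 4-fold.
Codon 2 GUC (Val): third position 4-fold.
Codon 3 GAA (Glu): third position 2-fold.
Codon 4 AGG (Arg): third position 2-fold.
Codon 5 GCC (Ala): third position 4-fold.
Codon 6 GGG (Gly): third position 4-fold.
Codon 7 GUC (Val): third position 4-fold.
Four-fold degenerate third positions: 5.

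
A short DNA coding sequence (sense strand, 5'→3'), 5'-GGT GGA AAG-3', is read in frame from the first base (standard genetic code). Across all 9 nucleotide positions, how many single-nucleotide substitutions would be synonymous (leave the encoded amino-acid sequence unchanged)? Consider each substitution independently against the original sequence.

Codon 1 (GGT, Gly): 3 synonymous substitutions.
Codon 2 (GGA, Gly): 3 synonymous substitutions.
Codon 3 (AAG, Lys): 1 synonymous substitution.
Total: 3 + 3 + 1 = 7.

7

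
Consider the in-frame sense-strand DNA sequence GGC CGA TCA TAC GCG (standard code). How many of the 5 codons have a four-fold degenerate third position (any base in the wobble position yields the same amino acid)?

4

Codon 1 GGC (Gly): third position 4-fold.
Codon 2 CGA (Arg): third position 4-fold.
Codon 3 TCA (Ser): third position 4-fold.
Codon 4 TAC (Tyr): third position 2-fold.
Codon 5 GCG (Ala): third position 4-fold.
Four-fold degenerate third positions: 4.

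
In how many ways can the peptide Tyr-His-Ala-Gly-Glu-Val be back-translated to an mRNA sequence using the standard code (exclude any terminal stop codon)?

512

Tyr: 2 codons.
His: 2 codons.
Ala: 4 codons.
Gly: 4 codons.
Glu: 2 codons.
Val: 4 codons.
2 × 2 × 4 × 4 × 2 × 4 = 512.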